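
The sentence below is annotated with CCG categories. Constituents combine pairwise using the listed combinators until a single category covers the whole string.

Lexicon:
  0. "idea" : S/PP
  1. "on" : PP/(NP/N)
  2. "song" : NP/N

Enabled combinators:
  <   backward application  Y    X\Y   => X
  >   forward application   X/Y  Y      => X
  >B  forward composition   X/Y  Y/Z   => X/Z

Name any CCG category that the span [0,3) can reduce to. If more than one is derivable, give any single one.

[0,3] S   >
  [0,1] "idea" : S/PP
  [1,3] PP   >
    [1,2] "on" : PP/(NP/N)
    [2,3] "song" : NP/N

S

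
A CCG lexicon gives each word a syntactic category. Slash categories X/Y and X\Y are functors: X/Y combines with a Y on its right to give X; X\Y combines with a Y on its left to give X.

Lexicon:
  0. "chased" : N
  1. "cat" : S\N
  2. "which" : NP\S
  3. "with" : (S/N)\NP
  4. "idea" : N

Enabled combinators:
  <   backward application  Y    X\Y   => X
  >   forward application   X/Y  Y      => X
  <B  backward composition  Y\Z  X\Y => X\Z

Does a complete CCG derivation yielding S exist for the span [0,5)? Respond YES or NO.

[0,5] S   >
  [0,4] S/N   <
    [0,3] NP   <
      [0,1] "chased" : N
      [1,3] NP\N   <B
        [1,2] "cat" : S\N
        [2,3] "which" : NP\S
    [3,4] "with" : (S/N)\NP
  [4,5] "idea" : N

YES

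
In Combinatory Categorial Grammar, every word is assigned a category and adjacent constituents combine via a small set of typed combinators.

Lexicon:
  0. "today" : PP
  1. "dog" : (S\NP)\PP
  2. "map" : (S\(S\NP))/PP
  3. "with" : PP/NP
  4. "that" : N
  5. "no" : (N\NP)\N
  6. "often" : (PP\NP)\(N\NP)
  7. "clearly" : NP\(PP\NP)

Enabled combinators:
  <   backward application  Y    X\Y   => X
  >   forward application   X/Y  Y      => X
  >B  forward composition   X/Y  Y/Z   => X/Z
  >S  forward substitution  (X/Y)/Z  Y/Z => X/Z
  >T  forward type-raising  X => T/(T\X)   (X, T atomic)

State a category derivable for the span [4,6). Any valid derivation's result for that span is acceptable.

[0,8] S   <
  [0,2] S\NP   <
    [0,1] "today" : PP
    [1,2] "dog" : (S\NP)\PP
  [2,8] S\(S\NP)   >
    [2,3] "map" : (S\(S\NP))/PP
    [3,8] PP   >
      [3,4] "with" : PP/NP
      [4,8] NP   <
        [4,7] PP\NP   <
          [4,6] N\NP   <
            [4,5] "that" : N
            [5,6] "no" : (N\NP)\N
          [6,7] "often" : (PP\NP)\(N\NP)
        [7,8] "clearly" : NP\(PP\NP)

N\NP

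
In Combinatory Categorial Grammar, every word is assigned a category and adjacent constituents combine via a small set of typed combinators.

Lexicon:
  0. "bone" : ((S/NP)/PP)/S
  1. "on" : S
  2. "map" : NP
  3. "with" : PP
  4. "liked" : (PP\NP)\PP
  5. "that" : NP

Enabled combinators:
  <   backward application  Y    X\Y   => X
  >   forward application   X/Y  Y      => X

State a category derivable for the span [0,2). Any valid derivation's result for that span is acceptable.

(S/NP)/PP

[0,6] S   >
  [0,5] S/NP   >
    [0,2] (S/NP)/PP   >
      [0,1] "bone" : ((S/NP)/PP)/S
      [1,2] "on" : S
    [2,5] PP   <
      [2,3] "map" : NP
      [3,5] PP\NP   <
        [3,4] "with" : PP
        [4,5] "liked" : (PP\NP)\PP
  [5,6] "that" : NP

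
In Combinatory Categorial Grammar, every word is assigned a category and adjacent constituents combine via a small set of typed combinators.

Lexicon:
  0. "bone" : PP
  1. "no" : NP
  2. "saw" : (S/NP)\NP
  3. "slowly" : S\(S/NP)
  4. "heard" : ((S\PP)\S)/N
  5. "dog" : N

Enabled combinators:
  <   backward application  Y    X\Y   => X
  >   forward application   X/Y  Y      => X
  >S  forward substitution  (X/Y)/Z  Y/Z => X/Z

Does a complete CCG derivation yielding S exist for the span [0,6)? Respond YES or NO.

YES

[0,6] S   <
  [0,1] "bone" : PP
  [1,6] S\PP   <
    [1,4] S   <
      [1,3] S/NP   <
        [1,2] "no" : NP
        [2,3] "saw" : (S/NP)\NP
      [3,4] "slowly" : S\(S/NP)
    [4,6] (S\PP)\S   >
      [4,5] "heard" : ((S\PP)\S)/N
      [5,6] "dog" : N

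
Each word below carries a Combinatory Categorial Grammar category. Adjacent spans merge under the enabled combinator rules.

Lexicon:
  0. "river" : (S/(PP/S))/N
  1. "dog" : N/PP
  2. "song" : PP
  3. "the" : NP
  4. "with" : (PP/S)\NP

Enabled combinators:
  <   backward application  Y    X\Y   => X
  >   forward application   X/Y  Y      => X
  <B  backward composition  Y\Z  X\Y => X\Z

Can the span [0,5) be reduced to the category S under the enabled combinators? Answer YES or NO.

[0,5] S   >
  [0,3] S/(PP/S)   >
    [0,1] "river" : (S/(PP/S))/N
    [1,3] N   >
      [1,2] "dog" : N/PP
      [2,3] "song" : PP
  [3,5] PP/S   <
    [3,4] "the" : NP
    [4,5] "with" : (PP/S)\NP

YES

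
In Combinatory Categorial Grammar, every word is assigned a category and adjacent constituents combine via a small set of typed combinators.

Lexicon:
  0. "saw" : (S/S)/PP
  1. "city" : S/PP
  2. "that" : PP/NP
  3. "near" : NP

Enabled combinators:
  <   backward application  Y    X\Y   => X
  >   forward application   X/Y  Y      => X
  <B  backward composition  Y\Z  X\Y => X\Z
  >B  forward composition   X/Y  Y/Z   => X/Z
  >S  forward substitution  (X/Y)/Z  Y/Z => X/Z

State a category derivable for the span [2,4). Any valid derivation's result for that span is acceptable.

PP

[0,4] S   >
  [0,2] S/PP   >S
    [0,1] "saw" : (S/S)/PP
    [1,2] "city" : S/PP
  [2,4] PP   >
    [2,3] "that" : PP/NP
    [3,4] "near" : NP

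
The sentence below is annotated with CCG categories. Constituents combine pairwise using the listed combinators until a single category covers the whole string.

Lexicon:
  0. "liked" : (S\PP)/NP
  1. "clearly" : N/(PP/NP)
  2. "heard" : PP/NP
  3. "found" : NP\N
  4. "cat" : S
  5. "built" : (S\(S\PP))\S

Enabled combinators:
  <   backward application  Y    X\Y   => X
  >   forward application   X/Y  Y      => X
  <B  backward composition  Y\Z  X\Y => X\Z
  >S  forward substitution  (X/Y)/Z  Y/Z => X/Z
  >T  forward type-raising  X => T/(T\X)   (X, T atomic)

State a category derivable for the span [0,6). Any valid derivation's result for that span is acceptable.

S

[0,6] S   <
  [0,4] S\PP   >
    [0,1] "liked" : (S\PP)/NP
    [1,4] NP   <
      [1,3] N   >
        [1,2] "clearly" : N/(PP/NP)
        [2,3] "heard" : PP/NP
      [3,4] "found" : NP\N
  [4,6] S\(S\PP)   <
    [4,5] "cat" : S
    [5,6] "built" : (S\(S\PP))\S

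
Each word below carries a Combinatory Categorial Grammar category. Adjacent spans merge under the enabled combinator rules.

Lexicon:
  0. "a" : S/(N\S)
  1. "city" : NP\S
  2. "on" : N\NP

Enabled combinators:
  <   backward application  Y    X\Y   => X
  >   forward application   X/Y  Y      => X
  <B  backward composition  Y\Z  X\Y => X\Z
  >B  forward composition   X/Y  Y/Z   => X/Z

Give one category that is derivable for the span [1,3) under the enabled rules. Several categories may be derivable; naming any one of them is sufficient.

[0,3] S   >
  [0,1] "a" : S/(N\S)
  [1,3] N\S   <B
    [1,2] "city" : NP\S
    [2,3] "on" : N\NP

N\S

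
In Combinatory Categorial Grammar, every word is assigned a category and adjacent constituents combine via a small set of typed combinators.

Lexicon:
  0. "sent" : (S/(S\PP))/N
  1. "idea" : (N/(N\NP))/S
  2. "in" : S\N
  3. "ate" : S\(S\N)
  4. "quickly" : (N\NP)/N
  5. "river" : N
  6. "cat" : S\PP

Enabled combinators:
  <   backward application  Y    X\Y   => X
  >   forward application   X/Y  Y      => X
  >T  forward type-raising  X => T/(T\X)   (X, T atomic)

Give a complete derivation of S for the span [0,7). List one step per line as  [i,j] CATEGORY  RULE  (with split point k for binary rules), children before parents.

[0,1] (S/(S\PP))/N  lex  "sent"
[1,2] (N/(N\NP))/S  lex  "idea"
[2,3] S\N  lex  "in"
[3,4] S\(S\N)  lex  "ate"
[2,4] S  <  k=3
[1,4] N/(N\NP)  >  k=2
[4,5] (N\NP)/N  lex  "quickly"
[5,6] N  lex  "river"
[4,6] N\NP  >  k=5
[1,6] N  >  k=4
[0,6] S/(S\PP)  >  k=1
[6,7] S\PP  lex  "cat"
[0,7] S  >  k=6

[0,7] S   >
  [0,6] S/(S\PP)   >
    [0,1] "sent" : (S/(S\PP))/N
    [1,6] N   >
      [1,4] N/(N\NP)   >
        [1,2] "idea" : (N/(N\NP))/S
        [2,4] S   <
          [2,3] "in" : S\N
          [3,4] "ate" : S\(S\N)
      [4,6] N\NP   >
        [4,5] "quickly" : (N\NP)/N
        [5,6] "river" : N
  [6,7] "cat" : S\PP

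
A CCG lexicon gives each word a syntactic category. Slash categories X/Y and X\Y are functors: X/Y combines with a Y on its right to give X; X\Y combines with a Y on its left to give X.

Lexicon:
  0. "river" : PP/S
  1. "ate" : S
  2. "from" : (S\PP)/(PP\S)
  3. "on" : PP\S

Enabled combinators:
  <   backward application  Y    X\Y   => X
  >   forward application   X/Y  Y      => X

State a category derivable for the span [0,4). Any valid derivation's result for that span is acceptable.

[0,4] S   <
  [0,2] PP   >
    [0,1] "river" : PP/S
    [1,2] "ate" : S
  [2,4] S\PP   >
    [2,3] "from" : (S\PP)/(PP\S)
    [3,4] "on" : PP\S

S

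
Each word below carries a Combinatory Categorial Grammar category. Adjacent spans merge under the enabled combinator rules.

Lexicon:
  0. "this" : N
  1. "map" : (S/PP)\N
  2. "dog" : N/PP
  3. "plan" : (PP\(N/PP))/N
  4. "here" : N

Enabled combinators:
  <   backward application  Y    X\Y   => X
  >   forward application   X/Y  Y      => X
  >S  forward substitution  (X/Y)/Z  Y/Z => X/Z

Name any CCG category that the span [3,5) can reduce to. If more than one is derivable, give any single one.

PP\(N/PP)

[0,5] S   >
  [0,2] S/PP   <
    [0,1] "this" : N
    [1,2] "map" : (S/PP)\N
  [2,5] PP   <
    [2,3] "dog" : N/PP
    [3,5] PP\(N/PP)   >
      [3,4] "plan" : (PP\(N/PP))/N
      [4,5] "here" : N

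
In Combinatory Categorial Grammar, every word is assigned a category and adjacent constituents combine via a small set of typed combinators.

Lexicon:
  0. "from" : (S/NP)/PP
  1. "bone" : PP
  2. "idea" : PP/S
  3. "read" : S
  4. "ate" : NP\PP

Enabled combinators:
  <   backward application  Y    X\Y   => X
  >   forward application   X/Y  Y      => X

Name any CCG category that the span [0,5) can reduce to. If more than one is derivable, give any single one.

S

[0,5] S   >
  [0,2] S/NP   >
    [0,1] "from" : (S/NP)/PP
    [1,2] "bone" : PP
  [2,5] NP   <
    [2,4] PP   >
      [2,3] "idea" : PP/S
      [3,4] "read" : S
    [4,5] "ate" : NP\PP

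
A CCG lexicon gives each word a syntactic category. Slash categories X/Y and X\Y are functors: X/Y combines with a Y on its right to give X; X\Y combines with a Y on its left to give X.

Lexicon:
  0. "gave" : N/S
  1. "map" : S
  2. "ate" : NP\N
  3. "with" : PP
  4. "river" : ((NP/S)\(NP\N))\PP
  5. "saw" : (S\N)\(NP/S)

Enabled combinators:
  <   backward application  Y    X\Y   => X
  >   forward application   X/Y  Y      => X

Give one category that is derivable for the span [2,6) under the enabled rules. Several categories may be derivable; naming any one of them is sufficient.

[0,6] S   <
  [0,2] N   >
    [0,1] "gave" : N/S
    [1,2] "map" : S
  [2,6] S\N   <
    [2,5] NP/S   <
      [2,3] "ate" : NP\N
      [3,5] (NP/S)\(NP\N)   <
        [3,4] "with" : PP
        [4,5] "river" : ((NP/S)\(NP\N))\PP
    [5,6] "saw" : (S\N)\(NP/S)

S\N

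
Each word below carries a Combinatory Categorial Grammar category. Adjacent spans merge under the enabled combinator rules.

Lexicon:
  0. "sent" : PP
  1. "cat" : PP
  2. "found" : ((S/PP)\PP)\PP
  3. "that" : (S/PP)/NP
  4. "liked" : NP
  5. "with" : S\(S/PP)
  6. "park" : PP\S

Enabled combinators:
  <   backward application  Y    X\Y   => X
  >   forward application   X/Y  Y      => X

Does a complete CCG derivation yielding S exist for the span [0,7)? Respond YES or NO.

YES

[0,7] S   >
  [0,3] S/PP   <
    [0,1] "sent" : PP
    [1,3] (S/PP)\PP   <
      [1,2] "cat" : PP
      [2,3] "found" : ((S/PP)\PP)\PP
  [3,7] PP   <
    [3,6] S   <
      [3,5] S/PP   >
        [3,4] "that" : (S/PP)/NP
        [4,5] "liked" : NP
      [5,6] "with" : S\(S/PP)
    [6,7] "park" : PP\S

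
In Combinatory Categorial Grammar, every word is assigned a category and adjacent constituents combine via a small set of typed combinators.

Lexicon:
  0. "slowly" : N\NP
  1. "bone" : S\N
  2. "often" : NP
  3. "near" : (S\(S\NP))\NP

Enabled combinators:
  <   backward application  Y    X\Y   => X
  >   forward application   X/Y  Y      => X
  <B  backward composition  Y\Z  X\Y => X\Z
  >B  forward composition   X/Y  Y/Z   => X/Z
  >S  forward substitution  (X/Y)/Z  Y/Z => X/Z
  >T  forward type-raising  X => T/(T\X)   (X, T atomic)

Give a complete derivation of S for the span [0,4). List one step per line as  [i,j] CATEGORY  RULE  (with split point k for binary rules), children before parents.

[0,4] S   <
  [0,2] S\NP   <B
    [0,1] "slowly" : N\NP
    [1,2] "bone" : S\N
  [2,4] S\(S\NP)   <
    [2,3] "often" : NP
    [3,4] "near" : (S\(S\NP))\NP

[0,1] N\NP  lex  "slowly"
[1,2] S\N  lex  "bone"
[0,2] S\NP  <B  k=1
[2,3] NP  lex  "often"
[3,4] (S\(S\NP))\NP  lex  "near"
[2,4] S\(S\NP)  <  k=3
[0,4] S  <  k=2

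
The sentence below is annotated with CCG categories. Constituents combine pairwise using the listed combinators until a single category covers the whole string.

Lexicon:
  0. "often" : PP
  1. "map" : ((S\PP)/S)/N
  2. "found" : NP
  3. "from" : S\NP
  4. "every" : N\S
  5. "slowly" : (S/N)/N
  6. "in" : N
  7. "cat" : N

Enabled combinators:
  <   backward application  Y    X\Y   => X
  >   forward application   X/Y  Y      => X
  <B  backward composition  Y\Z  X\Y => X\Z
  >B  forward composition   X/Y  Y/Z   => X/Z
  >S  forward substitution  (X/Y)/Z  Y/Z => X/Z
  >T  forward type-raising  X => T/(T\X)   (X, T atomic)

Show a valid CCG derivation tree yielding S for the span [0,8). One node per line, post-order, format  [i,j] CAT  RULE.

[0,8] S   >
  [0,1] S/(S\PP)   >T
    [0,1] "often" : PP
  [1,8] S\PP   >
    [1,5] (S\PP)/S   >
      [1,2] "map" : ((S\PP)/S)/N
      [2,5] N   <
        [2,4] S   >
          [2,3] S/(S\NP)   >T
            [2,3] "found" : NP
          [3,4] "from" : S\NP
        [4,5] "every" : N\S
    [5,8] S   >
      [5,7] S/N   >
        [5,6] "slowly" : (S/N)/N
        [6,7] "in" : N
      [7,8] "cat" : N

[0,1] PP  lex  "often"
[0,1] S/(S\PP)  >T
[1,2] ((S\PP)/S)/N  lex  "map"
[2,3] NP  lex  "found"
[2,3] S/(S\NP)  >T
[3,4] S\NP  lex  "from"
[2,4] S  >  k=3
[4,5] N\S  lex  "every"
[2,5] N  <  k=4
[1,5] (S\PP)/S  >  k=2
[5,6] (S/N)/N  lex  "slowly"
[6,7] N  lex  "in"
[5,7] S/N  >  k=6
[7,8] N  lex  "cat"
[5,8] S  >  k=7
[1,8] S\PP  >  k=5
[0,8] S  >  k=1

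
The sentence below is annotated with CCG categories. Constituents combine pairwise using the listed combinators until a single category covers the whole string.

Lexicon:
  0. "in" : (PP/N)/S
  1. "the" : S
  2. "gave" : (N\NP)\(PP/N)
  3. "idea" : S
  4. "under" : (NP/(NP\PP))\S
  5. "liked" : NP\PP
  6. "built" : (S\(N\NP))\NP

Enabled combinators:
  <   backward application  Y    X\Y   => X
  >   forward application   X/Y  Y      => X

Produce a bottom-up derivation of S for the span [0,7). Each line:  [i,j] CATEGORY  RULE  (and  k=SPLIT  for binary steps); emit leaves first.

[0,7] S   <
  [0,3] N\NP   <
    [0,2] PP/N   >
      [0,1] "in" : (PP/N)/S
      [1,2] "the" : S
    [2,3] "gave" : (N\NP)\(PP/N)
  [3,7] S\(N\NP)   <
    [3,6] NP   >
      [3,5] NP/(NP\PP)   <
        [3,4] "idea" : S
        [4,5] "under" : (NP/(NP\PP))\S
      [5,6] "liked" : NP\PP
    [6,7] "built" : (S\(N\NP))\NP

[0,1] (PP/N)/S  lex  "in"
[1,2] S  lex  "the"
[0,2] PP/N  >  k=1
[2,3] (N\NP)\(PP/N)  lex  "gave"
[0,3] N\NP  <  k=2
[3,4] S  lex  "idea"
[4,5] (NP/(NP\PP))\S  lex  "under"
[3,5] NP/(NP\PP)  <  k=4
[5,6] NP\PP  lex  "liked"
[3,6] NP  >  k=5
[6,7] (S\(N\NP))\NP  lex  "built"
[3,7] S\(N\NP)  <  k=6
[0,7] S  <  k=3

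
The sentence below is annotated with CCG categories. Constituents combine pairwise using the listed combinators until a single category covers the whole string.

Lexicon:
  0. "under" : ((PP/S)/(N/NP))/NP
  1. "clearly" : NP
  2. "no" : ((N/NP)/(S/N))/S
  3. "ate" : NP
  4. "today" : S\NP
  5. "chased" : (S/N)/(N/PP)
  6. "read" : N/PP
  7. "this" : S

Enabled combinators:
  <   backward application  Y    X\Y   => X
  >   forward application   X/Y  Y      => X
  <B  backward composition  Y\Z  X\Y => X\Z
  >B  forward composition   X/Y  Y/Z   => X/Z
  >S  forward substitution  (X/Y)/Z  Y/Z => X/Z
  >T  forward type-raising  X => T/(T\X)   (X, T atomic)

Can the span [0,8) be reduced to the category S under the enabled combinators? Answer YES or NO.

((PP/S)/(N/NP))/NP NP ((N/NP)/(S/N))/S NP S\NP (S/N)/(N/PP) N/PP S
CKY chart[0,8] = {N/(N\PP), NP/(NP\PP), PP, PP/(PP\PP), PP/(S\S), S/(S\PP)}; S ∉ chart

NO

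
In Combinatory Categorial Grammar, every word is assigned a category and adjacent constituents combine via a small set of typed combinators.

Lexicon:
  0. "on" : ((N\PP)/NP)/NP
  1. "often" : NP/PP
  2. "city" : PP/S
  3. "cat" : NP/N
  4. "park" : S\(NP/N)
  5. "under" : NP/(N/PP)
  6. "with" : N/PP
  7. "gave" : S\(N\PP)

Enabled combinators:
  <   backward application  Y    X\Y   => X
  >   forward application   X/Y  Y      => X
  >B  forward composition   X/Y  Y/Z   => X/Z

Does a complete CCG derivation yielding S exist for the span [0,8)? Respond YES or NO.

YES

[0,8] S   <
  [0,7] N\PP   >
    [0,5] (N\PP)/NP   >
      [0,1] "on" : ((N\PP)/NP)/NP
      [1,5] NP   >
        [1,3] NP/S   >B
          [1,2] "often" : NP/PP
          [2,3] "city" : PP/S
        [3,5] S   <
          [3,4] "cat" : NP/N
          [4,5] "park" : S\(NP/N)
    [5,7] NP   >
      [5,6] "under" : NP/(N/PP)
      [6,7] "with" : N/PP
  [7,8] "gave" : S\(N\PP)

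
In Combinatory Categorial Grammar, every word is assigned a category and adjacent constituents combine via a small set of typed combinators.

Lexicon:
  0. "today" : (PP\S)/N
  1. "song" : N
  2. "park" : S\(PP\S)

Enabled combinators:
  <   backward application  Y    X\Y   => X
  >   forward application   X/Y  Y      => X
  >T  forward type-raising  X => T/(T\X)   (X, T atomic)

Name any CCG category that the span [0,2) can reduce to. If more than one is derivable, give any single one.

PP\S

[0,3] S   <
  [0,2] PP\S   >
    [0,1] "today" : (PP\S)/N
    [1,2] "song" : N
  [2,3] "park" : S\(PP\S)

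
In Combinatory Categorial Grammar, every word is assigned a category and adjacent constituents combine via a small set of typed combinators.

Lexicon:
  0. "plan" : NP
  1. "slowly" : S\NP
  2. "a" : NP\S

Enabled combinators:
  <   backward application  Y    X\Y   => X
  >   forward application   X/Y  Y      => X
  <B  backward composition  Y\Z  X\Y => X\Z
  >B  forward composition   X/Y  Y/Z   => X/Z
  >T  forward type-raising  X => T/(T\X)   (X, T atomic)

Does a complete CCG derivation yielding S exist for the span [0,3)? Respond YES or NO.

NP S\NP NP\S
CKY chart[0,3] = {N/(N\NP), NP, NP/(NP\NP), PP/(PP\NP), S/(S\NP)}; S ∉ chart

NO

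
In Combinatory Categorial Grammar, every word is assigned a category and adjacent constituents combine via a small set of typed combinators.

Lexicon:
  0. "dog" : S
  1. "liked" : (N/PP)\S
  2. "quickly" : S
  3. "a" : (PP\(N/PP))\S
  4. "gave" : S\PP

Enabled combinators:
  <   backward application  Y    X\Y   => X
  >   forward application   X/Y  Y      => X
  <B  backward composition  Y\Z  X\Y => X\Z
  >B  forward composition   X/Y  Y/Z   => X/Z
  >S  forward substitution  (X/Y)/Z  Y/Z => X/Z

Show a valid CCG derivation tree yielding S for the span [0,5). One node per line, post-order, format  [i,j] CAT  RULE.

[0,1] S  lex  "dog"
[1,2] (N/PP)\S  lex  "liked"
[2,3] S  lex  "quickly"
[3,4] (PP\(N/PP))\S  lex  "a"
[2,4] PP\(N/PP)  <  k=3
[1,4] PP\S  <B  k=2
[0,4] PP  <  k=1
[4,5] S\PP  lex  "gave"
[0,5] S  <  k=4

[0,5] S   <
  [0,4] PP   <
    [0,1] "dog" : S
    [1,4] PP\S   <B
      [1,2] "liked" : (N/PP)\S
      [2,4] PP\(N/PP)   <
        [2,3] "quickly" : S
        [3,4] "a" : (PP\(N/PP))\S
  [4,5] "gave" : S\PP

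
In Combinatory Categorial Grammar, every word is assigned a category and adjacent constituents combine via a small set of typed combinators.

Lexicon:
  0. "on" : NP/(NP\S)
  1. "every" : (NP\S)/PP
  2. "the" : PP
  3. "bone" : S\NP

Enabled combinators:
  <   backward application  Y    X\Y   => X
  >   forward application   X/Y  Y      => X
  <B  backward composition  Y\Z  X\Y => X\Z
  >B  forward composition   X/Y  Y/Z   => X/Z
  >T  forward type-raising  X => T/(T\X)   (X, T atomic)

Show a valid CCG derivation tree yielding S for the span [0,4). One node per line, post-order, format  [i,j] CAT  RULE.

[0,1] NP/(NP\S)  lex  "on"
[1,2] (NP\S)/PP  lex  "every"
[2,3] PP  lex  "the"
[1,3] NP\S  >  k=2
[0,3] NP  >  k=1
[3,4] S\NP  lex  "bone"
[0,4] S  <  k=3

[0,4] S   <
  [0,3] NP   >
    [0,1] "on" : NP/(NP\S)
    [1,3] NP\S   >
      [1,2] "every" : (NP\S)/PP
      [2,3] "the" : PP
  [3,4] "bone" : S\NP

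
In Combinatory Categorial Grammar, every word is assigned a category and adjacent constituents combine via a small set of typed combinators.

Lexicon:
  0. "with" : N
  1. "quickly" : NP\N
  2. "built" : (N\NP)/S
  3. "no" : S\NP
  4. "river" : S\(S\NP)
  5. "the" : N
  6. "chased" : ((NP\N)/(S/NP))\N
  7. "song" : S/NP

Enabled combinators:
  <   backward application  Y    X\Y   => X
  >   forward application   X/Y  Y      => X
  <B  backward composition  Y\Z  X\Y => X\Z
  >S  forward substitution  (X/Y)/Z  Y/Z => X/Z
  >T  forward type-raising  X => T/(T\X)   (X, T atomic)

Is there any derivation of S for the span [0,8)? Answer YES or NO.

N NP\N (N\NP)/S S\NP S\(S\NP) N ((NP\N)/(S/NP))\N S/NP
CKY chart[0,8] = {N/(N\NP), NP, NP/(NP\NP), PP/(PP\NP), S/(S\NP)}; S ∉ chart

NO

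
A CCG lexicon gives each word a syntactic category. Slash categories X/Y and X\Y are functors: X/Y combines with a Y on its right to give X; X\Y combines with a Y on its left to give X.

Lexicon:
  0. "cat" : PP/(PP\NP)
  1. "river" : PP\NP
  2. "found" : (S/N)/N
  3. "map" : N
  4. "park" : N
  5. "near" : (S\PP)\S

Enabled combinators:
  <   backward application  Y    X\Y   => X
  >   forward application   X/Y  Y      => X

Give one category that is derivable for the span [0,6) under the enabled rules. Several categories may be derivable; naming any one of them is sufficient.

[0,6] S   <
  [0,2] PP   >
    [0,1] "cat" : PP/(PP\NP)
    [1,2] "river" : PP\NP
  [2,6] S\PP   <
    [2,5] S   >
      [2,4] S/N   >
        [2,3] "found" : (S/N)/N
        [3,4] "map" : N
      [4,5] "park" : N
    [5,6] "near" : (S\PP)\S

S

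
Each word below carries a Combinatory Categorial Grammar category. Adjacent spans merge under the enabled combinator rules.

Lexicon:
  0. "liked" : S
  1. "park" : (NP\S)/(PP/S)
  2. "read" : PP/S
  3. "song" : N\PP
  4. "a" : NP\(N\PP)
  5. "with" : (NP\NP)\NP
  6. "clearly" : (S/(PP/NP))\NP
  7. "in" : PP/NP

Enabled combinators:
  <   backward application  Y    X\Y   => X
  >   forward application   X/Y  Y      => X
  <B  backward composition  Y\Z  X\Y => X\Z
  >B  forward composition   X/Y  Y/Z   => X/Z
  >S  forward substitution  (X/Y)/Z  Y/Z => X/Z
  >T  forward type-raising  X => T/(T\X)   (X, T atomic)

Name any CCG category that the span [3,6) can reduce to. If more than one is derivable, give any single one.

NP\NP

[0,8] S   >
  [0,7] S/(PP/NP)   <
    [0,6] NP   <
      [0,1] "liked" : S
      [1,6] NP\S   <B
        [1,3] NP\S   >
          [1,2] "park" : (NP\S)/(PP/S)
          [2,3] "read" : PP/S
        [3,6] NP\NP   <
          [3,5] NP   <
            [3,4] "song" : N\PP
            [4,5] "a" : NP\(N\PP)
          [5,6] "with" : (NP\NP)\NP
    [6,7] "clearly" : (S/(PP/NP))\NP
  [7,8] "in" : PP/NP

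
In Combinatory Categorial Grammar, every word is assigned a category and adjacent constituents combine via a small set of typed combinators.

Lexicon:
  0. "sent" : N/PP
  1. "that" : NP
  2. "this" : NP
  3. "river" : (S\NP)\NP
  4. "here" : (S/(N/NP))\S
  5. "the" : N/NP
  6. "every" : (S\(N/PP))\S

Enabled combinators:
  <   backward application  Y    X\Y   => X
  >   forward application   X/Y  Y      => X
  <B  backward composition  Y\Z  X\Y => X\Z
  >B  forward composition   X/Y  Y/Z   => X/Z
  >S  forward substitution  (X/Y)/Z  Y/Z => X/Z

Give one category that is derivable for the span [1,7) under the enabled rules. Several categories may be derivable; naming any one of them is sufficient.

S\(N/PP)

[0,7] S   <
  [0,1] "sent" : N/PP
  [1,7] S\(N/PP)   <
    [1,6] S   >
      [1,5] S/(N/NP)   <
        [1,4] S   <
          [1,2] "that" : NP
          [2,4] S\NP   <
            [2,3] "this" : NP
            [3,4] "river" : (S\NP)\NP
        [4,5] "here" : (S/(N/NP))\S
      [5,6] "the" : N/NP
    [6,7] "every" : (S\(N/PP))\S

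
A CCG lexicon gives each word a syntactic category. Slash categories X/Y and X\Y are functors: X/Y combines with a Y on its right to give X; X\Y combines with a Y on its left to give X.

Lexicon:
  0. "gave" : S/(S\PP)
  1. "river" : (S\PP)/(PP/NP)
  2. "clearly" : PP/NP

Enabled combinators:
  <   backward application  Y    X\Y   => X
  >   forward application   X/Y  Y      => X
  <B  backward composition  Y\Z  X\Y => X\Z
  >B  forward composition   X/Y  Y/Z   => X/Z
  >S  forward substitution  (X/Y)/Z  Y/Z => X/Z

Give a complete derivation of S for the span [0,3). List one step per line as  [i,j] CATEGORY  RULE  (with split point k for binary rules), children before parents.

[0,1] S/(S\PP)  lex  "gave"
[1,2] (S\PP)/(PP/NP)  lex  "river"
[2,3] PP/NP  lex  "clearly"
[1,3] S\PP  >  k=2
[0,3] S  >  k=1

[0,3] S   >
  [0,1] "gave" : S/(S\PP)
  [1,3] S\PP   >
    [1,2] "river" : (S\PP)/(PP/NP)
    [2,3] "clearly" : PP/NP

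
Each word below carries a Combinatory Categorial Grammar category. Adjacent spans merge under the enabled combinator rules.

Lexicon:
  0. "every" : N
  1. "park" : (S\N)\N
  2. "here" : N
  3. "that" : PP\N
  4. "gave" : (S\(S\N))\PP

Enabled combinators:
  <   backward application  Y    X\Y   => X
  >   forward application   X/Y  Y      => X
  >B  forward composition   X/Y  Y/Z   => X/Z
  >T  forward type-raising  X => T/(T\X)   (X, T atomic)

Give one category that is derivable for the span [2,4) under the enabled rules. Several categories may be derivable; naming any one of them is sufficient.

[0,5] S   <
  [0,2] S\N   <
    [0,1] "every" : N
    [1,2] "park" : (S\N)\N
  [2,5] S\(S\N)   <
    [2,4] PP   >
      [2,3] PP/(PP\N)   >T
        [2,3] "here" : N
      [3,4] "that" : PP\N
    [4,5] "gave" : (S\(S\N))\PP

PP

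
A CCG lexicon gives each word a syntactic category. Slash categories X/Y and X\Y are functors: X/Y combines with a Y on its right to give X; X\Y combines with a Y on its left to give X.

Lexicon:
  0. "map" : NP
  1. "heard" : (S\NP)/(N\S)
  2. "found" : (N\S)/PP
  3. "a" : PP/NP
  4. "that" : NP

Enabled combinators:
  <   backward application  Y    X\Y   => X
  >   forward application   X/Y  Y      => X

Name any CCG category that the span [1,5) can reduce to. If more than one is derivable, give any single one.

S\NP

[0,5] S   <
  [0,1] "map" : NP
  [1,5] S\NP   >
    [1,2] "heard" : (S\NP)/(N\S)
    [2,5] N\S   >
      [2,3] "found" : (N\S)/PP
      [3,5] PP   >
        [3,4] "a" : PP/NP
        [4,5] "that" : NP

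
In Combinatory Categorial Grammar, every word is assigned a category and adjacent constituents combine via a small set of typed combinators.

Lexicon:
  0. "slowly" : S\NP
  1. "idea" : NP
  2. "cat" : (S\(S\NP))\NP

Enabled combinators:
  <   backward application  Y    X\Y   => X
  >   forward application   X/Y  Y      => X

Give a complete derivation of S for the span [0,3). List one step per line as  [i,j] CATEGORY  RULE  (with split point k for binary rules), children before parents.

[0,3] S   <
  [0,1] "slowly" : S\NP
  [1,3] S\(S\NP)   <
    [1,2] "idea" : NP
    [2,3] "cat" : (S\(S\NP))\NP

[0,1] S\NP  lex  "slowly"
[1,2] NP  lex  "idea"
[2,3] (S\(S\NP))\NP  lex  "cat"
[1,3] S\(S\NP)  <  k=2
[0,3] S  <  k=1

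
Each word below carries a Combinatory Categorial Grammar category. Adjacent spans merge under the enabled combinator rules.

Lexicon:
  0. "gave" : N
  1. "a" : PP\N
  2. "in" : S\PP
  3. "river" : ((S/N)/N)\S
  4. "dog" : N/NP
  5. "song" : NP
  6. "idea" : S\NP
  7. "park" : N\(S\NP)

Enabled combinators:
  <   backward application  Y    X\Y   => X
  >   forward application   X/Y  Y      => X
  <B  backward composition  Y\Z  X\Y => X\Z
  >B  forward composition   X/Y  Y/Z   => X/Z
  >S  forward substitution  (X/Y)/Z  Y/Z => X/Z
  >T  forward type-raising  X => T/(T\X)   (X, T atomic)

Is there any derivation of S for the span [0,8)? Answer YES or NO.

[0,8] S   >
  [0,6] S/N   >
    [0,4] (S/N)/N   <
      [0,3] S   <
        [0,2] PP   >
          [0,1] PP/(PP\N)   >T
            [0,1] "gave" : N
          [1,2] "a" : PP\N
        [2,3] "in" : S\PP
      [3,4] "river" : ((S/N)/N)\S
    [4,6] N   >
      [4,5] "dog" : N/NP
      [5,6] "song" : NP
  [6,8] N   <
    [6,7] "idea" : S\NP
    [7,8] "park" : N\(S\NP)

YES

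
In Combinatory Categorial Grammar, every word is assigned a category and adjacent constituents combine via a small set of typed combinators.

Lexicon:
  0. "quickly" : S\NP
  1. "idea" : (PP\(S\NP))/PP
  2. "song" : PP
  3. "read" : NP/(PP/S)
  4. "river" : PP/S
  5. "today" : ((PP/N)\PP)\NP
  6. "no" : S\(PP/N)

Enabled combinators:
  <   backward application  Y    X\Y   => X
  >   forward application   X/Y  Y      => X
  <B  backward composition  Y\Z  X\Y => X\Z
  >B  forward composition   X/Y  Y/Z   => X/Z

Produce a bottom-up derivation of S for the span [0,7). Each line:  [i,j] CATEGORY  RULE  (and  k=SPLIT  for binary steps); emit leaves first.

[0,1] S\NP  lex  "quickly"
[1,2] (PP\(S\NP))/PP  lex  "idea"
[2,3] PP  lex  "song"
[1,3] PP\(S\NP)  >  k=2
[0,3] PP  <  k=1
[3,4] NP/(PP/S)  lex  "read"
[4,5] PP/S  lex  "river"
[3,5] NP  >  k=4
[5,6] ((PP/N)\PP)\NP  lex  "today"
[3,6] (PP/N)\PP  <  k=5
[0,6] PP/N  <  k=3
[6,7] S\(PP/N)  lex  "no"
[0,7] S  <  k=6

[0,7] S   <
  [0,6] PP/N   <
    [0,3] PP   <
      [0,1] "quickly" : S\NP
      [1,3] PP\(S\NP)   >
        [1,2] "idea" : (PP\(S\NP))/PP
        [2,3] "song" : PP
    [3,6] (PP/N)\PP   <
      [3,5] NP   >
        [3,4] "read" : NP/(PP/S)
        [4,5] "river" : PP/S
      [5,6] "today" : ((PP/N)\PP)\NP
  [6,7] "no" : S\(PP/N)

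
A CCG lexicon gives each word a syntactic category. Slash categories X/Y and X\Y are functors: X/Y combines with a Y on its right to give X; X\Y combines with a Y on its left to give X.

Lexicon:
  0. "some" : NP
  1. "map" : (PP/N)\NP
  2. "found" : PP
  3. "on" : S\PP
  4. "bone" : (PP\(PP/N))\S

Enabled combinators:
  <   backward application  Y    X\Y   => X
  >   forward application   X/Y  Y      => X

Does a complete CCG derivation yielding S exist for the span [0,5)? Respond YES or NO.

NO

NP (PP/N)\NP PP S\PP (PP\(PP/N))\S
CKY chart[0,5] = {PP}; S ∉ chart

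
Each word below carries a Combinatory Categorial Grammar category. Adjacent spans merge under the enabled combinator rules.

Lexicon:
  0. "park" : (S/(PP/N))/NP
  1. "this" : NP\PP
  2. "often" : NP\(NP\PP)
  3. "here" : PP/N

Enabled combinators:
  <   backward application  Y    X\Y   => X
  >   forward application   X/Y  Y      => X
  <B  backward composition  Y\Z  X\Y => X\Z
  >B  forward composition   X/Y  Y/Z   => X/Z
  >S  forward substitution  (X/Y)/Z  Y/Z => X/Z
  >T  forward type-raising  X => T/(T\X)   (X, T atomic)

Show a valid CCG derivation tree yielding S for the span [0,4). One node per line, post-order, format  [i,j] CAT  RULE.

[0,4] S   >
  [0,3] S/(PP/N)   >
    [0,1] "park" : (S/(PP/N))/NP
    [1,3] NP   <
      [1,2] "this" : NP\PP
      [2,3] "often" : NP\(NP\PP)
  [3,4] "here" : PP/N

[0,1] (S/(PP/N))/NP  lex  "park"
[1,2] NP\PP  lex  "this"
[2,3] NP\(NP\PP)  lex  "often"
[1,3] NP  <  k=2
[0,3] S/(PP/N)  >  k=1
[3,4] PP/N  lex  "here"
[0,4] S  >  k=3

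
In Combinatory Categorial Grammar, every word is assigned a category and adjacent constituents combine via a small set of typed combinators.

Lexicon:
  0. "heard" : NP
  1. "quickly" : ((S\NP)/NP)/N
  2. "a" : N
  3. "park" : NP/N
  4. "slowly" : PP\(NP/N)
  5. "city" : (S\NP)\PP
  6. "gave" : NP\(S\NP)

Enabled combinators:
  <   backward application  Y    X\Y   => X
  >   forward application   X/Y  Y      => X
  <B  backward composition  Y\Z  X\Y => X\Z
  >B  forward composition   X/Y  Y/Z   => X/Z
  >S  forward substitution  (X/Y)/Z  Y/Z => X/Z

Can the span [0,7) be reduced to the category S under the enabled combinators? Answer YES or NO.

[0,7] S   <
  [0,1] "heard" : NP
  [1,7] S\NP   >
    [1,3] (S\NP)/NP   >
      [1,2] "quickly" : ((S\NP)/NP)/N
      [2,3] "a" : N
    [3,7] NP   <
      [3,5] PP   <
        [3,4] "park" : NP/N
        [4,5] "slowly" : PP\(NP/N)
      [5,7] NP\PP   <B
        [5,6] "city" : (S\NP)\PP
        [6,7] "gave" : NP\(S\NP)

YES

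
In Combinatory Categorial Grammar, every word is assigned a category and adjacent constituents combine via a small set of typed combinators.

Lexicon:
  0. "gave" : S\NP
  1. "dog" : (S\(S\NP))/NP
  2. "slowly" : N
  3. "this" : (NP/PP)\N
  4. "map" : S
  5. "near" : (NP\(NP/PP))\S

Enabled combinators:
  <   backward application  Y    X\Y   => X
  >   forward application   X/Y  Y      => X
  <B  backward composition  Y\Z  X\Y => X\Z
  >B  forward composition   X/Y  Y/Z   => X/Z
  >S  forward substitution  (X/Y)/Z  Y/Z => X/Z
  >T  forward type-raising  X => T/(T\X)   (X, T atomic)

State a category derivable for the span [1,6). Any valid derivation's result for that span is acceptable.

S\(S\NP)

[0,6] S   <
  [0,1] "gave" : S\NP
  [1,6] S\(S\NP)   >
    [1,2] "dog" : (S\(S\NP))/NP
    [2,6] NP   <
      [2,4] NP/PP   <
        [2,3] "slowly" : N
        [3,4] "this" : (NP/PP)\N
      [4,6] NP\(NP/PP)   <
        [4,5] "map" : S
        [5,6] "near" : (NP\(NP/PP))\S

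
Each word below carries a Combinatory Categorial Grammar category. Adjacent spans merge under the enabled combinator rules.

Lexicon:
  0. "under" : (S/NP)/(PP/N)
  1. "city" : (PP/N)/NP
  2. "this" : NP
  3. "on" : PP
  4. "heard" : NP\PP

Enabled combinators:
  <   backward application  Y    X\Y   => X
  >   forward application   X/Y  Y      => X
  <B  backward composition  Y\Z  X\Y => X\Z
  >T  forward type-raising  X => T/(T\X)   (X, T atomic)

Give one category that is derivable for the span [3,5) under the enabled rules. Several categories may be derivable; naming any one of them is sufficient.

NP

[0,5] S   >
  [0,3] S/NP   >
    [0,1] "under" : (S/NP)/(PP/N)
    [1,3] PP/N   >
      [1,2] "city" : (PP/N)/NP
      [2,3] "this" : NP
  [3,5] NP   <
    [3,4] "on" : PP
    [4,5] "heard" : NP\PP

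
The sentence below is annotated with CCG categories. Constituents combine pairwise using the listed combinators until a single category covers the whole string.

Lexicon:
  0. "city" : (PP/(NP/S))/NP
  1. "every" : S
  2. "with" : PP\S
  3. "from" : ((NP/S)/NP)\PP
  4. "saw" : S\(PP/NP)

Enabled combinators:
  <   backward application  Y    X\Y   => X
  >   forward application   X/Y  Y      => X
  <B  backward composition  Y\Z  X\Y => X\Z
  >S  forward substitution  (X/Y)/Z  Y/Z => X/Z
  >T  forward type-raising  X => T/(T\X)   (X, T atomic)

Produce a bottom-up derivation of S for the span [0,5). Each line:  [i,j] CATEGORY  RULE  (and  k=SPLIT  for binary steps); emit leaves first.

[0,1] (PP/(NP/S))/NP  lex  "city"
[1,2] S  lex  "every"
[2,3] PP\S  lex  "with"
[1,3] PP  <  k=2
[3,4] ((NP/S)/NP)\PP  lex  "from"
[1,4] (NP/S)/NP  <  k=3
[0,4] PP/NP  >S  k=1
[4,5] S\(PP/NP)  lex  "saw"
[0,5] S  <  k=4

[0,5] S   <
  [0,4] PP/NP   >S
    [0,1] "city" : (PP/(NP/S))/NP
    [1,4] (NP/S)/NP   <
      [1,3] PP   <
        [1,2] "every" : S
        [2,3] "with" : PP\S
      [3,4] "from" : ((NP/S)/NP)\PP
  [4,5] "saw" : S\(PP/NP)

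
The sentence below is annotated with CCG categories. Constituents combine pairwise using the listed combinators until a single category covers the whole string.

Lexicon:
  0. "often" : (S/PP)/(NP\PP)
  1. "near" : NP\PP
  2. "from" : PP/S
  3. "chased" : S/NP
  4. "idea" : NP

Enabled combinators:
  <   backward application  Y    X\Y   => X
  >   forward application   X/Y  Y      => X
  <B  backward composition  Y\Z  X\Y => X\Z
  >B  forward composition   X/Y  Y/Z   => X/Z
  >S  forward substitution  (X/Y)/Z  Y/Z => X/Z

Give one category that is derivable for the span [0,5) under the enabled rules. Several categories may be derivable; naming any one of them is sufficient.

S

[0,5] S   >
  [0,2] S/PP   >
    [0,1] "often" : (S/PP)/(NP\PP)
    [1,2] "near" : NP\PP
  [2,5] PP   >
    [2,4] PP/NP   >B
      [2,3] "from" : PP/S
      [3,4] "chased" : S/NP
    [4,5] "idea" : NP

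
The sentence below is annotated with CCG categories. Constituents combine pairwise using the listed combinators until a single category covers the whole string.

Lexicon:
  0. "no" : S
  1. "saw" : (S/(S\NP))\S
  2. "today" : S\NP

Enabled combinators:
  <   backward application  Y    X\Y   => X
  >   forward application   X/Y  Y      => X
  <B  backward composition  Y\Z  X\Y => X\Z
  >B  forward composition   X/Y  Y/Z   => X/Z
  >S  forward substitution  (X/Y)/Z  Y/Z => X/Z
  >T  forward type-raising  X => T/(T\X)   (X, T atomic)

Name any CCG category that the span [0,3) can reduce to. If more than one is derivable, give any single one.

[0,3] S   >
  [0,2] S/(S\NP)   <
    [0,1] "no" : S
    [1,2] "saw" : (S/(S\NP))\S
  [2,3] "today" : S\NP

S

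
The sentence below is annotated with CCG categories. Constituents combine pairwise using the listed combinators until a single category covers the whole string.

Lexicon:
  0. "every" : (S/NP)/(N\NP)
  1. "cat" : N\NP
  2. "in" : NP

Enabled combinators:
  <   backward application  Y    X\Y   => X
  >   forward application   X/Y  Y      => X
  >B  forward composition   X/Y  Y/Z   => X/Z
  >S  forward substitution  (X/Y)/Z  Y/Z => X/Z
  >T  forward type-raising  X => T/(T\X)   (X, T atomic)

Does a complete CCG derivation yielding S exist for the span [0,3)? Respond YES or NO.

[0,3] S   >
  [0,2] S/NP   >
    [0,1] "every" : (S/NP)/(N\NP)
    [1,2] "cat" : N\NP
  [2,3] "in" : NP

YES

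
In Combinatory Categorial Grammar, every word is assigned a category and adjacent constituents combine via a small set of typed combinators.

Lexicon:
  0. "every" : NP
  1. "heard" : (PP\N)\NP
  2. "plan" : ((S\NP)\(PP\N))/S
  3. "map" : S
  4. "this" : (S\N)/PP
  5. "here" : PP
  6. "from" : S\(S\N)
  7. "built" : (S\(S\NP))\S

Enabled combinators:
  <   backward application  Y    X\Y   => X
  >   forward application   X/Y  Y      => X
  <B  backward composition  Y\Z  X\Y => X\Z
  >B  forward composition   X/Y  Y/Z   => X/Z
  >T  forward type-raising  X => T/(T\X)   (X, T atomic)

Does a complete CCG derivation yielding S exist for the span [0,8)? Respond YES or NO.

[0,8] S   <
  [0,4] S\NP   <
    [0,2] PP\N   <
      [0,1] "every" : NP
      [1,2] "heard" : (PP\N)\NP
    [2,4] (S\NP)\(PP\N)   >
      [2,3] "plan" : ((S\NP)\(PP\N))/S
      [3,4] "map" : S
  [4,8] S\(S\NP)   <
    [4,7] S   <
      [4,6] S\N   >
        [4,5] "this" : (S\N)/PP
        [5,6] "here" : PP
      [6,7] "from" : S\(S\N)
    [7,8] "built" : (S\(S\NP))\S

YES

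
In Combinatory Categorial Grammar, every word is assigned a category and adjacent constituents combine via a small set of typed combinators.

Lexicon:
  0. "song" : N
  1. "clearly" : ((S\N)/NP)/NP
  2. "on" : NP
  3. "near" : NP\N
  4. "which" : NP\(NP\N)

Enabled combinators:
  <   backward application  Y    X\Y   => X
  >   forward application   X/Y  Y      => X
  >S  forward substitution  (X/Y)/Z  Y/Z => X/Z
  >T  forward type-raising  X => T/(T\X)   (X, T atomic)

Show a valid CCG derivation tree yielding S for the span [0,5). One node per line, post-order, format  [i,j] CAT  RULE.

[0,1] N  lex  "song"
[0,1] S/(S\N)  >T
[1,2] ((S\N)/NP)/NP  lex  "clearly"
[2,3] NP  lex  "on"
[1,3] (S\N)/NP  >  k=2
[3,4] NP\N  lex  "near"
[4,5] NP\(NP\N)  lex  "which"
[3,5] NP  <  k=4
[1,5] S\N  >  k=3
[0,5] S  >  k=1

[0,5] S   >
  [0,1] S/(S\N)   >T
    [0,1] "song" : N
  [1,5] S\N   >
    [1,3] (S\N)/NP   >
      [1,2] "clearly" : ((S\N)/NP)/NP
      [2,3] "on" : NP
    [3,5] NP   <
      [3,4] "near" : NP\N
      [4,5] "which" : NP\(NP\N)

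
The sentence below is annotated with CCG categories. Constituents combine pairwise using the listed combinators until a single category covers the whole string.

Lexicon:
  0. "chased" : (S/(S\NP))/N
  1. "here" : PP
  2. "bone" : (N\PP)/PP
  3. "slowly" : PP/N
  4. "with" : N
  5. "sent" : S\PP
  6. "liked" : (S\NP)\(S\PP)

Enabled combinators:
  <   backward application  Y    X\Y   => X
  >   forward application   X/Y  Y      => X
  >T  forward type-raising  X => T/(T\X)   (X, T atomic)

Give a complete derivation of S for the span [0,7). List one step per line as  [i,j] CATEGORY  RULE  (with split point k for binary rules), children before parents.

[0,1] (S/(S\NP))/N  lex  "chased"
[1,2] PP  lex  "here"
[1,2] N/(N\PP)  >T
[2,3] (N\PP)/PP  lex  "bone"
[3,4] PP/N  lex  "slowly"
[4,5] N  lex  "with"
[3,5] PP  >  k=4
[2,5] N\PP  >  k=3
[1,5] N  >  k=2
[0,5] S/(S\NP)  >  k=1
[5,6] S\PP  lex  "sent"
[6,7] (S\NP)\(S\PP)  lex  "liked"
[5,7] S\NP  <  k=6
[0,7] S  >  k=5

[0,7] S   >
  [0,5] S/(S\NP)   >
    [0,1] "chased" : (S/(S\NP))/N
    [1,5] N   >
      [1,2] N/(N\PP)   >T
        [1,2] "here" : PP
      [2,5] N\PP   >
        [2,3] "bone" : (N\PP)/PP
        [3,5] PP   >
          [3,4] "slowly" : PP/N
          [4,5] "with" : N
  [5,7] S\NP   <
    [5,6] "sent" : S\PP
    [6,7] "liked" : (S\NP)\(S\PP)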